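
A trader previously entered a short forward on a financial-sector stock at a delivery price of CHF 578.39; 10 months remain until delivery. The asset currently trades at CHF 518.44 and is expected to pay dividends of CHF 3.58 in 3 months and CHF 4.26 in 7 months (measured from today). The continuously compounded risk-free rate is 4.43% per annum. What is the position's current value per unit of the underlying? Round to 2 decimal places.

CHF 46.68

PV(remaining dividends) I = 3.58·e^(−0.0443·3/12) + 4.26·e^(−0.0443·7/12) = 7.6919
Current forward F = (S − I)·e^(rT) = (518.44 − 7.6919)·e^(0.0443·10/12) = 510.7481 × 1.037607 = 529.9558
Value (long) = (F − K)·e^(−rT) = (529.9558 − 578.39) × 0.963756 = -46.6788
Short position value = −(long value) = CHF 46.68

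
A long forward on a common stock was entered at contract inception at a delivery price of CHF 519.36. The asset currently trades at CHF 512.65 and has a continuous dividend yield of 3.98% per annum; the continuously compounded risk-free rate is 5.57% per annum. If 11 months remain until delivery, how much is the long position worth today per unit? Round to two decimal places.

CHF 0.78

Current fair forward for the remaining 11 months: F = S·e^((r − q)·T), (r − q) = 0.0557 − 0.0398 = 0.0159
F = 512.65 · e^(0.0159 × 11/12) = 512.65 × 1.014682 = 520.1767
Value of long forward = (F − K)·e^(−rT) = (520.1767 − 519.36) · e^(−0.0557·11/12)
= 0.8167 × 0.950223 = 0.78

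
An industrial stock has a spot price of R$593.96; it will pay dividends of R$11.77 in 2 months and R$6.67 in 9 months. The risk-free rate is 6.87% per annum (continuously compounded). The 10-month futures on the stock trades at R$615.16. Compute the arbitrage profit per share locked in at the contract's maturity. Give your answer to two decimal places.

PV(dividends) I = 11.77·e^(−0.0687·2/12) + 6.67·e^(−0.0687·9/12) = 17.9710
Fair futures F* = (S − I)·e^(rT) = (593.96 − 17.9710)·e^0.057250 = 575.9890 × 1.058921 = 609.9268
Market R$615.16 > fair 609.9268: forward overpriced → cash-and-carry (borrow at r, buy the stock and collect the dividends, short the forward).
Profit at T = |F_mkt − F*| = |615.16 − 609.9268| = R$5.23 per share

R$5.23 per share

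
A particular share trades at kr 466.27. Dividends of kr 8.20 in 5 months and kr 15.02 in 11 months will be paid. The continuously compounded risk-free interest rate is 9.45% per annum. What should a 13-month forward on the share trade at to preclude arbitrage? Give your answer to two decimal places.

PV(dividends) I = 8.20·e^(−0.0945·5/12) + 15.02·e^(−0.0945·11/12)
I = 7.8834 + 13.7737 = 21.6571
F = (S − I)·e^(rT) = (466.27 − 21.6571) · e^(0.0945·13/12)
= 444.6129 · e^0.102375 = 444.6129 × 1.107799 = kr 492.54

kr 492.54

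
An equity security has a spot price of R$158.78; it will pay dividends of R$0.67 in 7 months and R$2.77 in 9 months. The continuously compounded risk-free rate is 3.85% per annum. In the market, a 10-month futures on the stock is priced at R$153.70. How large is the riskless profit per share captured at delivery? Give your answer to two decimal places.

R$6.80 per share

PV(dividends) I = 0.67·e^(−0.0385·7/12) + 2.77·e^(−0.0385·9/12) = 3.3463
Fair futures F* = (S − I)·e^(rT) = (158.78 − 3.3463)·e^0.032083 = 155.4337 × 1.032603 = 160.5013
Market R$153.70 < fair 160.5013: forward underpriced → reverse cash-and-carry (short the stock, invest proceeds at r, pay the dividends, go long the forward).
Profit at T = |F_mkt − F*| = |153.70 − 160.5013| = R$6.80 per share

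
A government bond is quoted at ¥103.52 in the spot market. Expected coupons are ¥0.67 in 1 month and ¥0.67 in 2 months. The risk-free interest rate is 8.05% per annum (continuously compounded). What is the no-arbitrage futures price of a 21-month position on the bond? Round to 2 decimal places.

PV(coupons) I = 0.67·e^(−0.0805·1/12) + 0.67·e^(−0.0805·2/12)
I = 0.6655 + 0.6611 = 1.3266
F = (S − I)·e^(rT) = (103.52 − 1.3266) · e^(0.0805·21/12)
= 102.1934 · e^0.140875 = 102.1934 × 1.151281 = ¥117.65

¥117.65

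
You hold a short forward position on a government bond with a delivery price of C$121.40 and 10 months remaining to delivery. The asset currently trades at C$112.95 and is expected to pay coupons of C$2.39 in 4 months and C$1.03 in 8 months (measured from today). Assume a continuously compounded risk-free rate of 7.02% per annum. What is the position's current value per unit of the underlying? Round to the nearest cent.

C$4.87

PV(remaining coupons) I = 2.39·e^(−0.0702·4/12) + 1.03·e^(−0.0702·8/12) = 3.3176
Current forward F = (S − I)·e^(rT) = (112.95 − 3.3176)·e^(0.0702·10/12) = 109.6324 × 1.060245 = 116.2372
Value (long) = (F − K)·e^(−rT) = (116.2372 − 121.40) × 0.943178 = -4.8694
Short position value = −(long value) = C$4.87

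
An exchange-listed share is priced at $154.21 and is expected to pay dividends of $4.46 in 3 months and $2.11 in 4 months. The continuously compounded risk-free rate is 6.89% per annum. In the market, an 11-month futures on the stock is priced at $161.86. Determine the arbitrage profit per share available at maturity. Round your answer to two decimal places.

$4.46 per share

PV(dividends) I = 4.46·e^(−0.0689·3/12) + 2.11·e^(−0.0689·4/12) = 6.4459
Fair futures F* = (S − I)·e^(rT) = (154.21 − 6.4459)·e^0.063158 = 147.7641 × 1.065195 = 157.3976
Market $161.86 > fair 157.3976: forward overpriced → cash-and-carry (borrow at r, buy the stock and collect the dividends, short the forward).
Profit at T = |F_mkt − F*| = |161.86 − 157.3976| = $4.46 per share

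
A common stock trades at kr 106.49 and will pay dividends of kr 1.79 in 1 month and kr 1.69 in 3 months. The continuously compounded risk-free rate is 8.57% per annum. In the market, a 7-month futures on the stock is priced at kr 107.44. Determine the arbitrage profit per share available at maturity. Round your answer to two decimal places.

PV(dividends) I = 1.79·e^(−0.0857·1/12) + 1.69·e^(−0.0857·3/12) = 3.4314
Fair futures F* = (S − I)·e^(rT) = (106.49 − 3.4314)·e^0.049992 = 103.0586 × 1.051263 = 108.3417
Market kr 107.44 < fair 108.3417: forward underpriced → reverse cash-and-carry (short the stock, invest proceeds at r, pay the dividends, go long the forward).
Profit at T = |F_mkt − F*| = |107.44 − 108.3417| = kr 0.90 per share

kr 0.90 per share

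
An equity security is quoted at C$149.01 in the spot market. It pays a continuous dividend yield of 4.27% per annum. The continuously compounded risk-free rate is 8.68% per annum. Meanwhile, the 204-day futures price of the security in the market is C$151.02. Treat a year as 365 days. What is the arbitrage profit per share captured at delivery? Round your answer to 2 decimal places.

C$1.71 per share

Fair futures: F* = S·e^(carry·T), with carry = (r − q) = 0.0868 − 0.0427 = 0.0441
F* = 149.01 · e^(0.0441 × 204/365) = 149.01 · e^0.024648 = 149.01 × 1.024954 = C$152.7284
Market C$151.02 < fair C$152.7284: forward underpriced → reverse cash-and-carry (short spot, go long the forward).
At maturity, profit = |F_mkt − F*| = |151.02 − 152.7284| = C$1.71 per share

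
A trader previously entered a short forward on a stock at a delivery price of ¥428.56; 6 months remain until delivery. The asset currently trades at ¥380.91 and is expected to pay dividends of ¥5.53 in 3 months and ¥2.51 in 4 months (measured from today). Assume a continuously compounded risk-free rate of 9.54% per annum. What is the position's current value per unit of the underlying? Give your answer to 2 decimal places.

¥35.52

PV(remaining dividends) I = 5.53·e^(−0.0954·3/12) + 2.51·e^(−0.0954·4/12) = 7.8311
Current forward F = (S − I)·e^(rT) = (380.91 − 7.8311)·e^(0.0954·6/12) = 373.0789 × 1.048856 = 391.3060
Value (long) = (F − K)·e^(−rT) = (391.3060 − 428.56) × 0.953420 = -35.5187
Short position value = −(long value) = ¥35.52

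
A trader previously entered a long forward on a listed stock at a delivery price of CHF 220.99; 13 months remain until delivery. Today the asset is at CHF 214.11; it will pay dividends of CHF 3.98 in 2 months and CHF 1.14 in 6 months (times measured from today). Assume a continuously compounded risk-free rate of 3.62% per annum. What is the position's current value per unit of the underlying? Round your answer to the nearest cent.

PV(remaining dividends) I = 3.98·e^(−0.0362·2/12) + 1.14·e^(−0.0362·6/12) = 5.0756
Current forward F = (S − I)·e^(rT) = (214.11 − 5.0756)·e^(0.0362·13/12) = 209.0344 × 1.039996 = 217.3949
Value (long) = (F − K)·e^(−rT) = (217.3949 − 220.99) × 0.961542 = -3.4568
Value = -CHF 3.46

-CHF 3.46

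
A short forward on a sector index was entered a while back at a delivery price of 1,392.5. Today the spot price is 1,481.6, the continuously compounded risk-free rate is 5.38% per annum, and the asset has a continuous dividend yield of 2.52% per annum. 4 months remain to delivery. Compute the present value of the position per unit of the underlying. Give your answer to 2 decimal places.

Current fair forward for the remaining 4 months: F = S·e^((r − q)·T), (r − q) = 0.0538 − 0.0252 = 0.0286
F = 1481.6 · e^(0.0286 × 4/12) = 1481.6 × 1.00957892 = 1495.7921
Value of long forward = (F − K)·e^(−rT) = (1495.7921 − 1392.5) · e^(−0.0538·4/12)
= 103.2921 × 0.98222651 = 101.46
Short position value = −(long value) = -101.46

-101.46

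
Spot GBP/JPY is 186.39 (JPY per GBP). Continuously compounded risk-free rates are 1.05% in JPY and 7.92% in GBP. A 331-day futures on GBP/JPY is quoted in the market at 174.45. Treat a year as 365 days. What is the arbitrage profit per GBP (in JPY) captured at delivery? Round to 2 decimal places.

0.68 per GBP (in JPY)

Fair futures: F* = S·e^(carry·T), with carry = (r_JPY − r_GBP) = 0.0105 − 0.0792 = -0.0687
F* = 186.39 · e^(-0.0687 × 331/365) = 186.39 · e^-0.062301 = 186.39 × 0.939600 = 175.1320
Market 174.45 < fair 175.1320: forward underpriced → reverse cash-and-carry (short spot, go long the forward).
At maturity, profit = |F_mkt − F*| = |174.45 − 175.1320| = 0.68 per GBP (in JPY)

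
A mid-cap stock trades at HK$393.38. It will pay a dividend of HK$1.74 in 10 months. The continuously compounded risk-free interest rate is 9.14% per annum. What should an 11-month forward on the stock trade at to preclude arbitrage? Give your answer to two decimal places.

HK$426.01

PV(dividends) I = 1.74·e^(−0.0914·10/12)
I = 1.6124
F = (S − I)·e^(rT) = (393.38 − 1.6124) · e^(0.0914·11/12)
= 391.7676 · e^0.083783 = 391.7676 × 1.087393 = HK$426.01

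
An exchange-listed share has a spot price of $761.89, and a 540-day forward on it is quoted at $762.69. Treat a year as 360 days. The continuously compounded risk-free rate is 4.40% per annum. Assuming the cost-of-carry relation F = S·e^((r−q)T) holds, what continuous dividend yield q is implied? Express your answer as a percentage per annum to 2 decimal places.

From F = S·e^((r−q)T): (r − q) = ln(F/S)/T
ln(762.69/761.89) = ln(1.001050) = 0.001049
(r − q) = 0.001049 / (540/360) = 0.000699
q = r − ln(F/S)/T = 0.0440 − 0.000699 = 0.043301
q = 4.33%

4.33%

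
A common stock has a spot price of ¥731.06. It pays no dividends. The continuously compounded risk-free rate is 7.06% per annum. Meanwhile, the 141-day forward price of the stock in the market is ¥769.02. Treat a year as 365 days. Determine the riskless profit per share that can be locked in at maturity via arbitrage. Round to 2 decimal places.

Fair forward: F* = S·e^(carry·T), with carry = r = 0.0706
F* = 731.06 · e^(0.0706 × 141/365) = 731.06 · e^0.027273 = 731.06 × 1.027648 = ¥751.2723
Market ¥769.02 > fair ¥751.2723: forward overpriced → cash-and-carry (buy spot, short the forward).
At maturity, profit = |F_mkt − F*| = |769.02 − 751.2723| = ¥17.75 per share

¥17.75 per share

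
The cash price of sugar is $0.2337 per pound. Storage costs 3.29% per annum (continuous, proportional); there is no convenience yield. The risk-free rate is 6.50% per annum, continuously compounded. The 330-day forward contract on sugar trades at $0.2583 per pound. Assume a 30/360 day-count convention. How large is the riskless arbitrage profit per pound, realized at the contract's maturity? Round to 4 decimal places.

Fair forward: F* = S·e^(carry·T), with carry = (r + u) = 0.0650 + 0.0329 = 0.0979
F* = 0.2337 · e^(0.0979 × 330/360) = 0.2337 · e^0.089742 = 0.2337 × 1.093892 = $0.2556
Market $0.2583 > fair $0.2556: forward overpriced → cash-and-carry (buy spot, short the forward).
At maturity, profit = |F_mkt − F*| = |0.2583 − 0.2556| = $0.0027 per pound

$0.0027 per pound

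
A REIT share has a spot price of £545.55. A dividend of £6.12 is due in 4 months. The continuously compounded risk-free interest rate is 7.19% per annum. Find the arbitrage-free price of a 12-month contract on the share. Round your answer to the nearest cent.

PV(dividends) I = 6.12·e^(−0.0719·4/12)
I = 5.9751
F = (S − I)·e^(rT) = (545.55 − 5.9751) · e^(0.0719·12/12)
= 539.5749 · e^0.071900 = 539.5749 × 1.074548 = £579.80

£579.80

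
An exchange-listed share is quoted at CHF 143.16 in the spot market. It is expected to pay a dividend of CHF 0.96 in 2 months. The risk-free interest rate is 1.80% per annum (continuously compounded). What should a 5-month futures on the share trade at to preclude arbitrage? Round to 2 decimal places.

PV(dividends) I = 0.96·e^(−0.0180·2/12)
I = 0.9571
F = (S − I)·e^(rT) = (143.16 − 0.9571) · e^(0.0180·5/12)
= 142.2029 · e^0.007500 = 142.2029 × 1.007528 = CHF 143.27

CHF 143.27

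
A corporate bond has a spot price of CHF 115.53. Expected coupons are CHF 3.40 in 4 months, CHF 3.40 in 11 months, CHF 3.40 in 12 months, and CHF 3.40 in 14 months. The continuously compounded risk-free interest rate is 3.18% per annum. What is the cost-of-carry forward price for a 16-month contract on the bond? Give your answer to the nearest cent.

PV(coupons) I = 3.40·e^(−0.0318·4/12) + 3.40·e^(−0.0318·11/12) + 3.40·e^(−0.0318·12/12) + 3.40·e^(−0.0318·14/12)
I = 3.3642 + 3.3023 + 3.2936 + 3.2762 = 13.2363
F = (S − I)·e^(rT) = (115.53 − 13.2363) · e^(0.0318·16/12)
= 102.2937 · e^0.042400 = 102.2937 × 1.043312 = CHF 106.72

CHF 106.72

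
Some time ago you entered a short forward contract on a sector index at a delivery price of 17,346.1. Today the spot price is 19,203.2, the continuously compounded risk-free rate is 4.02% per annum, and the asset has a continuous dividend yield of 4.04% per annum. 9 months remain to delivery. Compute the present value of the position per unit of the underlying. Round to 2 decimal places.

-1799.15

Current fair forward for the remaining 9 months: F = S·e^((r − q)·T), (r − q) = 0.0402 − 0.0404 = -0.0002
F = 19203.2 · e^(-0.0002 × 9/12) = 19203.2 × 0.99985001 = 19200.3197
Value of long forward = (F − K)·e^(−rT) = (19200.3197 − 17346.1) · e^(−0.0402·9/12)
= 1854.2197 × 0.97029998 = 1799.15
Short position value = −(long value) = -1799.15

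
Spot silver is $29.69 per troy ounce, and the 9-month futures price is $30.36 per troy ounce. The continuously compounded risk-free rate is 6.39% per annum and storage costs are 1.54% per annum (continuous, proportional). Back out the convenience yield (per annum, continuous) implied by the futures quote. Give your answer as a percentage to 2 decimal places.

F = S·e^((r+u−y)T) ⇒ (r+u−y) = ln(F/S)/T
ln(30.36/29.69) = 0.022316; /T ⇒ 0.029755
y = r + u − ln(F/S)/T = 0.0639 + 0.0154 − 0.029755 = 0.049545
y = 4.95%

4.95%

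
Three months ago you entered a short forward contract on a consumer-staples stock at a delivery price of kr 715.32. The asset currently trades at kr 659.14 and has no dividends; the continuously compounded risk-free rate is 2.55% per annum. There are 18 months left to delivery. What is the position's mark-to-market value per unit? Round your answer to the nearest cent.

kr 29.34

Current fair forward for the remaining 18 months: F = S·e^(r·T), r = 0.0255
F = 659.14 · e^(0.0255 × 18/12) = 659.14 × 1.038991 = 684.8405
Value of long forward = (F − K)·e^(−rT) = (684.8405 − 715.32) · e^(−0.0255·18/12)
= -30.4795 × 0.962472 = -29.34
Short position value = −(long value) = kr 29.34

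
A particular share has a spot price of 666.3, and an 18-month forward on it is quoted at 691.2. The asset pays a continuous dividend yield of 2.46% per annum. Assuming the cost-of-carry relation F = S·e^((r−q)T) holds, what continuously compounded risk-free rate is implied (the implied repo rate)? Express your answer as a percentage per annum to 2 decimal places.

From F = S·e^((r−q)T): (r − q) = ln(F/S)/T
ln(691.2/666.3) = ln(1.037371) = 0.036690
(r − q) = 0.036690 / (18/12) = 0.024460
r = ln(F/S)/T + q = 0.024460 + 0.0246 = 0.049060
r = 4.91%

4.91%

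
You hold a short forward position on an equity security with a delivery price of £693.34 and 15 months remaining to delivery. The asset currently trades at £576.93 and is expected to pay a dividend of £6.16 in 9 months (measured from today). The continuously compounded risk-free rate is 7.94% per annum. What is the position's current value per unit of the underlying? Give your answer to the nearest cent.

PV(remaining dividends) I = 6.16·e^(−0.0794·9/12) = 5.8039
Current forward F = (S − I)·e^(rT) = (576.93 − 5.8039)·e^(0.0794·15/12) = 571.1261 × 1.104342 = 630.7185
Value (long) = (F − K)·e^(−rT) = (630.7185 − 693.34) × 0.905516 = -56.7048
Short position value = −(long value) = £56.70

£56.70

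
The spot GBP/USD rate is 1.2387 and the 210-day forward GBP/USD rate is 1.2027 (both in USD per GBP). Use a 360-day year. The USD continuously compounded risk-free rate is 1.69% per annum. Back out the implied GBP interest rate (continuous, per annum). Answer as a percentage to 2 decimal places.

6.75%

F = S·e^((r_USD − r_GBP)T) ⇒ r_GBP = r_USD − ln(F/S)/T
ln(1.2027/1.2387) = -0.029493; /(210/360) = -0.050559
r_GBP = 0.0169 + 0.050559 = 0.067459
r_GBP = 6.75%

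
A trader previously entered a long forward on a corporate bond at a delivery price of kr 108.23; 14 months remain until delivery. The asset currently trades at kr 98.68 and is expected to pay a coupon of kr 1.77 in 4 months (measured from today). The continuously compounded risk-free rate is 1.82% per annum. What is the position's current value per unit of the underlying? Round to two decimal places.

-kr 9.04

PV(remaining coupons) I = 1.77·e^(−0.0182·4/12) = 1.7593
Current forward F = (S − I)·e^(rT) = (98.68 − 1.7593)·e^(0.0182·14/12) = 96.9207 × 1.021460 = 99.0006
Value (long) = (F − K)·e^(−rT) = (99.0006 − 108.23) × 0.978991 = -9.0355
Value = -kr 9.04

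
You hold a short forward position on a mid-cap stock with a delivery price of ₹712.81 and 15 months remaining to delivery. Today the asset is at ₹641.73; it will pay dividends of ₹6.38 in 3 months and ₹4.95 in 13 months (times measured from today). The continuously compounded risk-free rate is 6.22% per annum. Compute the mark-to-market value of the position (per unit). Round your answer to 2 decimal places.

₹28.67

PV(remaining dividends) I = 6.38·e^(−0.0622·3/12) + 4.95·e^(−0.0622·13/12) = 10.9090
Current forward F = (S − I)·e^(rT) = (641.73 − 10.9090)·e^(0.0622·15/12) = 630.8210 × 1.080852 = 681.8241
Value (long) = (F − K)·e^(−rT) = (681.8241 − 712.81) × 0.925196 = -28.6680
Short position value = −(long value) = ₹28.67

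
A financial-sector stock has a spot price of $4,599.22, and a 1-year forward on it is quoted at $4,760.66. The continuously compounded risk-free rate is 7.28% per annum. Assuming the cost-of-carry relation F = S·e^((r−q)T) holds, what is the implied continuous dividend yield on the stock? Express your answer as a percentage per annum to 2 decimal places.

3.83%

From F = S·e^((r−q)T): (r − q) = ln(F/S)/T
ln(4760.66/4599.22) = ln(1.035102) = 0.034500
(r − q) = 0.034500 / (1) = 0.034500
q = r − ln(F/S)/T = 0.0728 − 0.034500 = 0.038300
q = 3.83%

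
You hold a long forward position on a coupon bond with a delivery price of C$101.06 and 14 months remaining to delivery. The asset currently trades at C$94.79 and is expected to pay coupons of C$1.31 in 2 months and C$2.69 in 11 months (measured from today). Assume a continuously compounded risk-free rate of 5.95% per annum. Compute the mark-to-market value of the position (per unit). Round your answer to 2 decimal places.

PV(remaining coupons) I = 1.31·e^(−0.0595·2/12) + 2.69·e^(−0.0595·11/12) = 3.8443
Current forward F = (S − I)·e^(rT) = (94.79 − 3.8443)·e^(0.0595·14/12) = 90.9457 × 1.071883 = 97.4831
Value (long) = (F − K)·e^(−rT) = (97.4831 − 101.06) × 0.932938 = -3.3370
Value = -C$3.34

-C$3.34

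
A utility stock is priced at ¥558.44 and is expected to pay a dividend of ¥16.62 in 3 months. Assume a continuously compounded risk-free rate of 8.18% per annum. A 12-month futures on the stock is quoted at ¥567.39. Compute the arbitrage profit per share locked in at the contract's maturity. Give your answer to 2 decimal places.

PV(dividends) I = 16.62·e^(−0.0818·3/12) = 16.2836
Fair futures F* = (S − I)·e^(rT) = (558.44 − 16.2836)·e^0.081800 = 542.1564 × 1.085239 = 588.3693
Market ¥567.39 < fair 588.3693: forward underpriced → reverse cash-and-carry (short the stock, invest proceeds at r, pay the dividends, go long the forward).
Profit at T = |F_mkt − F*| = |567.39 − 588.3693| = ¥20.98 per share

¥20.98 per share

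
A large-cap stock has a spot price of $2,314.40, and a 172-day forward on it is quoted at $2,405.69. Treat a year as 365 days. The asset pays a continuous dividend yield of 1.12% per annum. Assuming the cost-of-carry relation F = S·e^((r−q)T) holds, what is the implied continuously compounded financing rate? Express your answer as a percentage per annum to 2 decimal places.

9.33%

From F = S·e^((r−q)T): (r − q) = ln(F/S)/T
ln(2405.69/2314.40) = ln(1.039444) = 0.038686
(r − q) = 0.038686 / (172/365) = 0.082095
r = ln(F/S)/T + q = 0.082095 + 0.0112 = 0.093295
r = 9.33%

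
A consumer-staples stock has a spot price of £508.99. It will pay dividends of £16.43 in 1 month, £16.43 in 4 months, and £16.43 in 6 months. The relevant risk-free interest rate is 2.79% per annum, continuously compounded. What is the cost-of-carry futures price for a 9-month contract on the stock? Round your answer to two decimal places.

PV(dividends) I = 16.43·e^(−0.0279·1/12) + 16.43·e^(−0.0279·4/12) + 16.43·e^(−0.0279·6/12)
I = 16.3918 + 16.2779 + 16.2024 = 48.8721
F = (S − I)·e^(rT) = (508.99 − 48.8721) · e^(0.0279·9/12)
= 460.1179 · e^0.020925 = 460.1179 × 1.021145 = £469.85

£469.85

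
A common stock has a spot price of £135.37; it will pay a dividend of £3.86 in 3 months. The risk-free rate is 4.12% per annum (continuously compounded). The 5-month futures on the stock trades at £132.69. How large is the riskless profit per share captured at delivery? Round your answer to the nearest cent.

PV(dividends) I = 3.86·e^(−0.0412·3/12) = 3.8204
Fair futures F* = (S − I)·e^(rT) = (135.37 − 3.8204)·e^0.017167 = 131.5496 × 1.017315 = 133.8274
Market £132.69 < fair 133.8274: forward underpriced → reverse cash-and-carry (short the stock, invest proceeds at r, pay the dividends, go long the forward).
Profit at T = |F_mkt − F*| = |132.69 − 133.8274| = £1.14 per share

£1.14 per share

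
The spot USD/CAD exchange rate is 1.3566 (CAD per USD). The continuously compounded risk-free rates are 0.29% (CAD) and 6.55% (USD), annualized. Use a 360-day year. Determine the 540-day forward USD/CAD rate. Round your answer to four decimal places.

F = S·e^((r_CAD − r_USD)T) = 1.3566 · e^((0.0029 − 0.0655) × 540/360)
= 1.3566 · e^-0.093900 = 1.3566 × 0.910374
F = 1.2350 CAD per USD

1.2350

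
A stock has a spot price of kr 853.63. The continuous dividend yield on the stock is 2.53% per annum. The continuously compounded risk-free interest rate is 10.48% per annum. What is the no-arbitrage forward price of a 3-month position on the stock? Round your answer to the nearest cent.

kr 870.77

F = S·e^((r − q)T) = 853.63 · e^((0.1048 − 0.0253) × 3/12)
= 853.63 · e^0.019875 = 853.63 × 1.020074
F = kr 870.77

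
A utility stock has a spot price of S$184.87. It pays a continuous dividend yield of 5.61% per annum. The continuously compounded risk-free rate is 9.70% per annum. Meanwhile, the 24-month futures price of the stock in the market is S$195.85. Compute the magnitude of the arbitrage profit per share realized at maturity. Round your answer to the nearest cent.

Fair futures: F* = S·e^(carry·T), with carry = (r − q) = 0.0970 − 0.0561 = 0.0409
F* = 184.87 · e^(0.0409 × 24/12) = 184.87 · e^0.081800 = 184.87 × 1.085239 = S$200.6281
Market S$195.85 < fair S$200.6281: forward underpriced → reverse cash-and-carry (short spot, go long the forward).
At maturity, profit = |F_mkt − F*| = |195.85 − 200.6281| = S$4.78 per share

S$4.78 per share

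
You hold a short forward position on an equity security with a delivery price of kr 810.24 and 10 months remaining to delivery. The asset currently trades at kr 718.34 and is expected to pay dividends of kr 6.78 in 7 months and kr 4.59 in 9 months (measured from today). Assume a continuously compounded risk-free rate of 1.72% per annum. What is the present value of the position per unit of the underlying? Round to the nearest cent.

PV(remaining dividends) I = 6.78·e^(−0.0172·7/12) + 4.59·e^(−0.0172·9/12) = 11.2435
Current forward F = (S − I)·e^(rT) = (718.34 − 11.2435)·e^(0.0172·10/12) = 707.0965 × 1.014437 = 717.3049
Value (long) = (F − K)·e^(−rT) = (717.3049 − 810.24) × 0.985769 = -91.6125
Short position value = −(long value) = kr 91.61

kr 91.61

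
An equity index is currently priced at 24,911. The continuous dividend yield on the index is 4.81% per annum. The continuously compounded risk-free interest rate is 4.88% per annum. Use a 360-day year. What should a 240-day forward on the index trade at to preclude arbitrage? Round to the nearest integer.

F = S·e^((r − q)T) = 24911 · e^((0.0488 − 0.0481) × 240/360)
= 24911 · e^0.000467 = 24911 × 1.000467
F = 24,923

24,923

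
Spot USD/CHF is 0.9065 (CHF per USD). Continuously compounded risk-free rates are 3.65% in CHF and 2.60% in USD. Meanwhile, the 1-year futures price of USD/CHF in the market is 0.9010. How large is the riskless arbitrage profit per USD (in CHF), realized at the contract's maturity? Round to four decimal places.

Fair futures: F* = S·e^(carry·T), with carry = (r_CHF − r_USD) = 0.0365 − 0.0260 = 0.0105
F* = 0.9065 · e^(0.0105 × 1) = 0.9065 · e^0.010500 = 0.9065 × 1.010555 = 0.9161
Market 0.9010 < fair 0.9161: forward underpriced → reverse cash-and-carry (short spot, go long the forward).
At maturity, profit = |F_mkt − F*| = |0.9010 − 0.9161| = 0.0151 per USD (in CHF)

0.0151 per USD (in CHF)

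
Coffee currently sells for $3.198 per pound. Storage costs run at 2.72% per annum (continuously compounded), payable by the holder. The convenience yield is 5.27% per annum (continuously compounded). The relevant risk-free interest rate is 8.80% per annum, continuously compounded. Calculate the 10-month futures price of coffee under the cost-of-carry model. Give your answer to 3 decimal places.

$3.369 per pound

Net carry = r + u − y = 0.0880 + 0.0272 − 0.0527 = 0.0625
F = S·e^((r+u−y)T) = 3.198 · e^(0.0625 × 10/12) = 3.198 · e^0.052083
= 3.198 × 1.053463 = $3.369 per pound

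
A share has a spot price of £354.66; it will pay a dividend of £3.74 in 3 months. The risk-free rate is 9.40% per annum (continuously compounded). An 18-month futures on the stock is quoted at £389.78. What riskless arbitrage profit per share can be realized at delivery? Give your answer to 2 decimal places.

PV(dividends) I = 3.74·e^(−0.0940·3/12) = 3.6531
Fair futures F* = (S − I)·e^(rT) = (354.66 − 3.6531)·e^0.141000 = 351.0069 × 1.151425 = 404.1581
Market £389.78 < fair 404.1581: forward underpriced → reverse cash-and-carry (short the stock, invest proceeds at r, pay the dividends, go long the forward).
Profit at T = |F_mkt − F*| = |389.78 − 404.1581| = £14.38 per share

£14.38 per share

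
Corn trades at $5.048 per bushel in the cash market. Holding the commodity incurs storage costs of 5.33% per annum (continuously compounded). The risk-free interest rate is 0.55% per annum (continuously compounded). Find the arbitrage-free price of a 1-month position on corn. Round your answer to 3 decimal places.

Net carry = r + u − y = 0.0055 + 0.0533 − 0.0000 = 0.0588
F = S·e^((r+u−y)T) = 5.048 · e^(0.0588 × 1/12) = 5.048 · e^0.004900
= 5.048 × 1.004912 = $5.073 per bushel

$5.073 per bushel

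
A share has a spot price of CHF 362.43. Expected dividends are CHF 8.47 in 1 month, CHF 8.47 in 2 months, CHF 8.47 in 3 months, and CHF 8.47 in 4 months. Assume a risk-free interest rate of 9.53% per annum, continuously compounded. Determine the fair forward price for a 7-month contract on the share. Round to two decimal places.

PV(dividends) I = 8.47·e^(−0.0953·1/12) + 8.47·e^(−0.0953·2/12) + 8.47·e^(−0.0953·3/12) + 8.47·e^(−0.0953·4/12)
I = 8.4030 + 8.3365 + 8.2706 + 8.2052 = 33.2153
F = (S − I)·e^(rT) = (362.43 − 33.2153) · e^(0.0953·7/12)
= 329.2147 · e^0.055592 = 329.2147 × 1.057166 = CHF 348.03

CHF 348.03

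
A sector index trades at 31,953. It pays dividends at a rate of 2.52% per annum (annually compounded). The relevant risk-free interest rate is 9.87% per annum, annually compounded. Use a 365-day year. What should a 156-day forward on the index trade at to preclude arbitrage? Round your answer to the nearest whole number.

F = S · (1+r)^T / (1+q)^T
= 31953 × 1.041050 / 1.010694 = 31953 × 1.030035
F = 32,913

32,913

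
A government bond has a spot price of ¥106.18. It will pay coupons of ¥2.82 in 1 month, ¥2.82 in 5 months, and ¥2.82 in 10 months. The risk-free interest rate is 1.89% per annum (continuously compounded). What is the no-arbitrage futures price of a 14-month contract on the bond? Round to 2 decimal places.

¥99.97

PV(coupons) I = 2.82·e^(−0.0189·1/12) + 2.82·e^(−0.0189·5/12) + 2.82·e^(−0.0189·10/12)
I = 2.8156 + 2.7979 + 2.7759 = 8.3894
F = (S − I)·e^(rT) = (106.18 − 8.3894) · e^(0.0189·14/12)
= 97.7906 · e^0.022050 = 97.7906 × 1.022295 = ¥99.97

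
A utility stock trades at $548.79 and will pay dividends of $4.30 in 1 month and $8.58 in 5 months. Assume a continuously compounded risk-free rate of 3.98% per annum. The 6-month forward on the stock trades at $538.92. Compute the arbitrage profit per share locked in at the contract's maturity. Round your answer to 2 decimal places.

PV(dividends) I = 4.30·e^(−0.0398·1/12) + 8.58·e^(−0.0398·5/12) = 12.7247
Fair forward F* = (S − I)·e^(rT) = (548.79 − 12.7247)·e^0.019900 = 536.0653 × 1.020099 = 546.8397
Market $538.92 < fair 546.8397: forward underpriced → reverse cash-and-carry (short the stock, invest proceeds at r, pay the dividends, go long the forward).
Profit at T = |F_mkt − F*| = |538.92 − 546.8397| = $7.92 per share

$7.92 per share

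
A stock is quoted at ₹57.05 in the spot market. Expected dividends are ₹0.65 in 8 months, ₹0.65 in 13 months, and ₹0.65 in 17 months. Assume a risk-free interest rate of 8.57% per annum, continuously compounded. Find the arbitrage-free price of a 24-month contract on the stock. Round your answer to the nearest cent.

PV(dividends) I = 0.65·e^(−0.0857·8/12) + 0.65·e^(−0.0857·13/12) + 0.65·e^(−0.0857·17/12)
I = 0.6139 + 0.5924 + 0.5757 = 1.7820
F = (S − I)·e^(rT) = (57.05 − 1.7820) · e^(0.0857·24/12)
= 55.2680 · e^0.171400 = 55.2680 × 1.186965 = ₹65.60

₹65.60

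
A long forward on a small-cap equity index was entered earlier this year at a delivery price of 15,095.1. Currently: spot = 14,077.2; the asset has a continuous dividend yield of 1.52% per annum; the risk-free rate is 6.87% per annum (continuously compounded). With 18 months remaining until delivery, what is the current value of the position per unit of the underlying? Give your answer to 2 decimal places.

Current fair forward for the remaining 18 months: F = S·e^((r − q)·T), (r − q) = 0.0687 − 0.0152 = 0.0535
F = 14077.2 · e^(0.0535 × 18/12) = 14077.2 × 1.08355792 = 15253.4616
Value of long forward = (F − K)·e^(−rT) = (15253.4616 − 15095.1) · e^(−0.0687·18/12)
= 158.3616 × 0.90208187 = 142.86

142.86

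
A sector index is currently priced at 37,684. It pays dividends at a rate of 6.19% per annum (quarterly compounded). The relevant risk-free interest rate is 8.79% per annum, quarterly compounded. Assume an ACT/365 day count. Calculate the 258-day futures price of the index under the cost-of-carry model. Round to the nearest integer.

F = S · (1+r/4)^(4T) / (1+q/4)^(4T)
= 37684 × 1.063387 / 1.044375 = 37684 × 1.018204
F = 38,370

38,370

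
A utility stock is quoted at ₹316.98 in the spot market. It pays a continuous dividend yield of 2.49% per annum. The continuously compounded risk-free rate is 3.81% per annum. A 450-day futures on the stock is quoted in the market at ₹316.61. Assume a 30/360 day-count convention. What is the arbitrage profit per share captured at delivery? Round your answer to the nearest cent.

Fair futures: F* = S·e^(carry·T), with carry = (r − q) = 0.0381 − 0.0249 = 0.0132
F* = 316.98 · e^(0.0132 × 450/360) = 316.98 · e^0.016500 = 316.98 × 1.016637 = ₹322.2536
Market ₹316.61 < fair ₹322.2536: forward underpriced → reverse cash-and-carry (short spot, go long the forward).
At maturity, profit = |F_mkt − F*| = |316.61 − 322.2536| = ₹5.64 per share

₹5.64 per share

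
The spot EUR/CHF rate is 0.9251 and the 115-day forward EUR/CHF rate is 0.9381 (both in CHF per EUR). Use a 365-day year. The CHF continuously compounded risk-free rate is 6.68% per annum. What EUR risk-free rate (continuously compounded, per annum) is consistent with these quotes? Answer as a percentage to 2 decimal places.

2.25%

F = S·e^((r_CHF − r_EUR)T) ⇒ r_EUR = r_CHF − ln(F/S)/T
ln(0.9381/0.9251) = 0.013955; /(115/365) = 0.044292
r_EUR = 0.0668 − 0.044292 = 0.022508
r_EUR = 2.25%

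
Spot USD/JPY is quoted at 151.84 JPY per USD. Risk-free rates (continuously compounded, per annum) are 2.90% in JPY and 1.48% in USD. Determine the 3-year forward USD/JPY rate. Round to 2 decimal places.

F = S·e^((r_JPY − r_USD)T) = 151.84 · e^((0.0290 − 0.0148) × 3)
= 151.84 · e^0.042600 = 151.84 × 1.043520
F = 158.45 JPY per USD

158.45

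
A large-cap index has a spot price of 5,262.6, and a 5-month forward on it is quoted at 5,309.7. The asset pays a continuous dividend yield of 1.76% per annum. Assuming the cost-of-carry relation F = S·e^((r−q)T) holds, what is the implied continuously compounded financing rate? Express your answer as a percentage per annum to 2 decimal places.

From F = S·e^((r−q)T): (r − q) = ln(F/S)/T
ln(5309.7/5262.6) = ln(1.008950) = 0.008910
(r − q) = 0.008910 / (5/12) = 0.021384
r = ln(F/S)/T + q = 0.021384 + 0.0176 = 0.038984
r = 3.90%

3.90%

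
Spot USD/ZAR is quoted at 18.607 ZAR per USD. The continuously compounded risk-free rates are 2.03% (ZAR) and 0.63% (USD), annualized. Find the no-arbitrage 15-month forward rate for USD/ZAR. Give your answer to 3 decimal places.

F = S·e^((r_ZAR − r_USD)T) = 18.607 · e^((0.0203 − 0.0063) × 15/12)
= 18.607 · e^0.017500 = 18.607 × 1.017654
F = 18.935 ZAR per USD

18.935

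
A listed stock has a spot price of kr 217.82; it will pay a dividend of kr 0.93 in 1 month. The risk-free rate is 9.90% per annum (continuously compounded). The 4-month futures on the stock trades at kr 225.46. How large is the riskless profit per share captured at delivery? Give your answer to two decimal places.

kr 1.29 per share

PV(dividends) I = 0.93·e^(−0.0990·1/12) = 0.9224
Fair futures F* = (S − I)·e^(rT) = (217.82 − 0.9224)·e^0.033000 = 216.8976 × 1.033551 = 224.1747
Market kr 225.46 > fair 224.1747: forward overpriced → cash-and-carry (borrow at r, buy the stock and collect the dividends, short the forward).
Profit at T = |F_mkt − F*| = |225.46 − 224.1747| = kr 1.29 per share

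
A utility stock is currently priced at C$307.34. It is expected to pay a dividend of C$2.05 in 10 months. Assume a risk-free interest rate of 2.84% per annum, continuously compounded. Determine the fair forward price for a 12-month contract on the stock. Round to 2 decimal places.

PV(dividends) I = 2.05·e^(−0.0284·10/12)
I = 2.0021
F = (S − I)·e^(rT) = (307.34 − 2.0021) · e^(0.0284·12/12)
= 305.3379 · e^0.028400 = 305.3379 × 1.028807 = C$314.13

C$314.13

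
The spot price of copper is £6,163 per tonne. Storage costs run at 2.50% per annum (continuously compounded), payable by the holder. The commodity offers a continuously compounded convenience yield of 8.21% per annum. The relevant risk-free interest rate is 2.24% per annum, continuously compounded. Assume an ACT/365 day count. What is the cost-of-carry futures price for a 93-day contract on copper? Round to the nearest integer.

£6,109 per tonne

Net carry = r + u − y = 0.0224 + 0.0250 − 0.0821 = -0.0347
F = S·e^((r+u−y)T) = 6163 · e^(-0.0347 × 93/365) = 6163 · e^-0.008841
= 6163 × 0.991198 = £6,109 per tonne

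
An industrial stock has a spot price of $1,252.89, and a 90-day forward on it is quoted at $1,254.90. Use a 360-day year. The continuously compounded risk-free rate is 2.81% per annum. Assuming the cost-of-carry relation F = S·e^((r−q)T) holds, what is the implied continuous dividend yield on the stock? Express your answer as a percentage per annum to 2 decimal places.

2.17%

From F = S·e^((r−q)T): (r − q) = ln(F/S)/T
ln(1254.90/1252.89) = ln(1.001604) = 0.001603
(r − q) = 0.001603 / (90/360) = 0.006412
q = r − ln(F/S)/T = 0.0281 − 0.006412 = 0.021688
q = 2.17%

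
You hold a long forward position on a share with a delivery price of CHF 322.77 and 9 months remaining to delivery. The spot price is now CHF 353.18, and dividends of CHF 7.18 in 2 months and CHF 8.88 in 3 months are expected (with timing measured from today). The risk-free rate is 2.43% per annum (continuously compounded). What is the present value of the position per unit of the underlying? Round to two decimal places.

CHF 20.26

PV(remaining dividends) I = 7.18·e^(−0.0243·2/12) + 8.88·e^(−0.0243·3/12) = 15.9772
Current forward F = (S − I)·e^(rT) = (353.18 − 15.9772)·e^(0.0243·9/12) = 337.2028 × 1.018392 = 343.4046
Value (long) = (F − K)·e^(−rT) = (343.4046 − 322.77) × 0.981940 = 20.2619
Value = CHF 20.26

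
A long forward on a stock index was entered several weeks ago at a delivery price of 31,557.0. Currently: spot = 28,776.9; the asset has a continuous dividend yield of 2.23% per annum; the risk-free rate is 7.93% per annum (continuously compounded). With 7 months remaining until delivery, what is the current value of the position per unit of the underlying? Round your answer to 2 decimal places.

Current fair forward for the remaining 7 months: F = S·e^((r − q)·T), (r − q) = 0.0793 − 0.0223 = 0.0570
F = 28776.9 · e^(0.0570 × 7/12) = 28776.9 × 1.03380896 = 29749.8171
Value of long forward = (F − K)·e^(−rT) = (29749.8171 − 31557.0) · e^(−0.0793·7/12)
= -1807.1829 × 0.95479527 = -1725.49

-1725.49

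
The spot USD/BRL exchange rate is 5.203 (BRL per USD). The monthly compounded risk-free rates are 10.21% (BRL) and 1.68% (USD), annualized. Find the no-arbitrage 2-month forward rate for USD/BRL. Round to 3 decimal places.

5.277

By covered interest parity, F = S · (1+r_BRL/12)^(12T) / (1+r_USD/12)^(12T)
= 5.203 × 1.017089 / 1.002802 = 5.203 × 1.014247
F = 5.277 BRL per USD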